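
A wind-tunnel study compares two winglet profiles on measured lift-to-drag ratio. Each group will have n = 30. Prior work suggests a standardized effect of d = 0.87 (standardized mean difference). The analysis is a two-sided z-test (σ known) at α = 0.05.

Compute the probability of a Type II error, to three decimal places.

β ≈ 0.079

Noncentrality parameter: δ = d·√(n/2) = 0.87 × √(30/2) = 3.3695
Two-sided α = 0.05 → critical value z_{0.025} = 1.960.
Power = Φ(δ − 1.960) + Φ(−δ − 1.960) = Φ(1.410) + Φ(-5.329) = 0.9207 + 0.0000 = 0.9207.
Type II error: β = 1 − power = 1 − 0.9207 = 0.0793.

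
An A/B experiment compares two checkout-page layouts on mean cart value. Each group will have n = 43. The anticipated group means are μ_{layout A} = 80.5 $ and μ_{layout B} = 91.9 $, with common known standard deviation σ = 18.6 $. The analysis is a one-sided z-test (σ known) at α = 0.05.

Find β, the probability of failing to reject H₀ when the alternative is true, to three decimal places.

β ≈ 0.116

Standardized effect: d = |μ_{layout A} − μ_{layout B}| / σ = |80.5 − 91.9| / 18.6 = 0.6129
Noncentrality parameter: δ = d·√(n/2) = 0.6129 × √(43/2) = 2.8419
Critical value for a one-sided test at α = 0.05: z_α = 1.645.
Power = Φ(δ − 1.645) = Φ(1.197) = 0.8844.
Type II error: β = 1 − power = 1 − 0.8844 = 0.1156.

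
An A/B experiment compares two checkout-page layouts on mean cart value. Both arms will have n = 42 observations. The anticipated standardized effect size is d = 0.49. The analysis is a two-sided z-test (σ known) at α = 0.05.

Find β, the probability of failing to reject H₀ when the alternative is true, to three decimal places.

Noncentrality parameter: δ = d·√(n/2) = 0.49 × √(42/2) = 2.2455
Two-sided α = 0.05 → critical value z_{0.025} = 1.960.
Power = Φ(δ − 1.960) + Φ(−δ − 1.960) = Φ(0.285) + Φ(-4.205) = 0.6124 + 0.0000 = 0.6124.
Type II error: β = 1 − power = 1 − 0.6124 = 0.3876.

β ≈ 0.388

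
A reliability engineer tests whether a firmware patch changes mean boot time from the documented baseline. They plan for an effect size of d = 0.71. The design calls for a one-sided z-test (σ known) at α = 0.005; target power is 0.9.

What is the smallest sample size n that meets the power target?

For power 0.9 need Φ(δ − z_{0.005}) = 0.9, so δ = z_{0.005} + z_{0.10} = 2.576 + 1.282 = 3.857.
δ = d·√n ⇒ n = (δ/d)² = (3.857 / 0.71)² = 29.52.
Rounding up, n = 30.

n = 30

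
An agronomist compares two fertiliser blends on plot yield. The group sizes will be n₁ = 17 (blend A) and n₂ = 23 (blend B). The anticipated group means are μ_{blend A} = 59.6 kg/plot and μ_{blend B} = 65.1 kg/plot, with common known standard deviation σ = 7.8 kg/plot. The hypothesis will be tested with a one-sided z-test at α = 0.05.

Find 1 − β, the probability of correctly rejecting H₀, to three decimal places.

Standardized effect: d = |μ_{blend A} − μ_{blend B}| / σ = |59.6 − 65.1| / 7.8 = 0.7051
Noncentrality parameter: δ = d / √(1/n₁ + 1/n₂) = 0.7051 / √(1/17 + 1/23) = 2.2046
Critical value for a one-sided test at α = 0.05: z_α = 1.645.
Power = P(Z > 1.645 − δ) = Φ(0.560) = 0.7122.

Power ≈ 0.712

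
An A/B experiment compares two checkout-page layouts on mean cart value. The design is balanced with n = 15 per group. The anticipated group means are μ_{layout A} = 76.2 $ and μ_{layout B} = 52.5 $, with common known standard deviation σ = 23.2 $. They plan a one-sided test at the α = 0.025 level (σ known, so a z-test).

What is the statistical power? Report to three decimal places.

Standardized effect: d = |μ_{layout A} − μ_{layout B}| / σ = |76.2 − 52.5| / 23.2 = 1.0216
Noncentrality parameter: λ = d·√(n/2) = 1.0216 × √(15/2) = 2.7976
One-sided α = 0.025 → critical value z_{0.025} = 1.960.
Power = P(Z > 1.960 − λ) = Φ(0.838) = 0.7989.

Power ≈ 0.799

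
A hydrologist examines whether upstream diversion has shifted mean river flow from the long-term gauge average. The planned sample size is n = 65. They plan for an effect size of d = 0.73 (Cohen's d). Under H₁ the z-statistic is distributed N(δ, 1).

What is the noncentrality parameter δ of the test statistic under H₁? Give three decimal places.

The noncentrality parameter scales effect size by the design's sample-size factor: δ = d·√n = 0.73 × √65 = 5.8854

δ ≈ 5.885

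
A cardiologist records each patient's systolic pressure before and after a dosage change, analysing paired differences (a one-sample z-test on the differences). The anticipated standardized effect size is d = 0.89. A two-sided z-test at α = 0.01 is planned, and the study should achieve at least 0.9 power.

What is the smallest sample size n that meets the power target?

n = 19

For power 0.9 need Φ(δ − z_{0.005}) = 0.9, so δ = z_{0.005} + z_{0.10} = 2.576 + 1.282 = 3.857.
(The Φ(−δ − z_{α/2}) term is vanishingly small for δ > 0 and is dropped in the standard sample-size formula.)
δ = d·√n ⇒ n = (δ/d)² = (3.857 / 0.89)² = 18.78.
Rounding up, n = 19.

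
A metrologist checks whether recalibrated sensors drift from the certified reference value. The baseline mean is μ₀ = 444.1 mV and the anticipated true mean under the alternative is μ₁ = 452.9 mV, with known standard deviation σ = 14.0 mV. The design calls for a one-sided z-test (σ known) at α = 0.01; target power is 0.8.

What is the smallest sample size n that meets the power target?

n = 26

Standardized effect: d = |μ₁ − μ₀| / σ = |452.9 − 444.1| / 14.0 = 0.6286
For power 0.8 need Φ(δ − z_{0.01}) = 0.8, so δ = z_{0.01} + z_{0.20} = 2.326 + 0.842 = 3.168.
δ = d·√n ⇒ n = (δ/d)² = (3.168 / 0.6286)² = 25.40.
Round up to the next whole unit.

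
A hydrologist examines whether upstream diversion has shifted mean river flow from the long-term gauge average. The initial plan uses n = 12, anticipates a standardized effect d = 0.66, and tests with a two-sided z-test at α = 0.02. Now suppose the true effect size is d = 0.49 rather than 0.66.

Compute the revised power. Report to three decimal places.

With d = 0.49: δ = d·√n = 0.49 × √12 = 1.6974. Critical value z_{0.01} = 2.326.
Revised power = Φ(δ − 2.326) + Φ(−δ − 2.326) = Φ(-0.629) + Φ(-4.024) = 0.2647 + 0.0000 = 0.2647.

Power ≈ 0.265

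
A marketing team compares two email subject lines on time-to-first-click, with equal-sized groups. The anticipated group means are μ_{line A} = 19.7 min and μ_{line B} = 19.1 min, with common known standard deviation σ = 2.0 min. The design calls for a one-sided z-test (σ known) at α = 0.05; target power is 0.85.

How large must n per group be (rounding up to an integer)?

n = 160 per group

Standardized effect: d = |μ_{line A} − μ_{line B}| / σ = |19.7 − 19.1| / 2.0 = 0.3000
Set Φ(δ − 1.645) = 0.85; then δ − 1.645 = Φ⁻¹(0.85) = 1.036, giving δ = 2.681.
δ = d·√(n/2) ⇒ n = 2(δ/d)² = 2 × (2.681 / 0.3000)² = 159.76.
Rounding up, n = 160 per group.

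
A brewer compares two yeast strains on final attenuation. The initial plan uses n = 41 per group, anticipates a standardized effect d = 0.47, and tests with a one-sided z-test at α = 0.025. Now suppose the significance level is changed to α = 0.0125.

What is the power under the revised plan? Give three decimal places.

δ = d·√(n/2) = 0.47 × √(41/2) = 2.1280 (unchanged). New critical value: z_{0.0125} = 2.241.
Revised power = P(Z > 2.241 − δ) = Φ(-0.113) = 0.4549.

Power ≈ 0.455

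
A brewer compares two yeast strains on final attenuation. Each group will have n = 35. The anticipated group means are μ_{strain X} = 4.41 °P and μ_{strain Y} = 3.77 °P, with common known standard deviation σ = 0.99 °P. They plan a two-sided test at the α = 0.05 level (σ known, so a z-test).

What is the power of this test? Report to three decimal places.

Power ≈ 0.772

Standardized effect: d = |μ_{strain X} − μ_{strain Y}| / σ = |4.41 − 3.77| / 0.99 = 0.6465
Noncentrality parameter: δ = d·√(n/2) = 0.6465 × √(35/2) = 2.7044
Critical value for a two-sided test at α = 0.05: z_{α/2} = 1.960.
Power = Φ(δ − 1.960) + Φ(−δ − 1.960) = Φ(0.744) + Φ(-4.664) = 0.7717 + 0.0000 = 0.7717.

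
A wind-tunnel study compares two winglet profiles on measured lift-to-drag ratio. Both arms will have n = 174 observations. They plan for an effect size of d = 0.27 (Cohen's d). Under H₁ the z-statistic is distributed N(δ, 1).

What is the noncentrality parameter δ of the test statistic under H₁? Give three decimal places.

The noncentrality parameter scales effect size by the design's sample-size factor: δ = d·√(n/2) = 0.27 × √(174/2) = 2.5184

δ ≈ 2.518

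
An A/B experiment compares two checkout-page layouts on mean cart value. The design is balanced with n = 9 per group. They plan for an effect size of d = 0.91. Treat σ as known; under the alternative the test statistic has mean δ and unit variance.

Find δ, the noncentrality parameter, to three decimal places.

δ ≈ 1.930

The noncentrality parameter scales effect size by the design's sample-size factor: δ = d·√(n/2) = 0.91 × √(9/2) = 1.9304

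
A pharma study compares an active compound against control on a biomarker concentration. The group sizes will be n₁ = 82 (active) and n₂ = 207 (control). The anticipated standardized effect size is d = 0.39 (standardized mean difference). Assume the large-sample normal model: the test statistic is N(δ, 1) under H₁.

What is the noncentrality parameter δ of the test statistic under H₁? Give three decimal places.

δ = d / √(1/n₁ + 1/n₂) = 0.39 / √(1/82 + 1/207) = 2.9889

δ ≈ 2.989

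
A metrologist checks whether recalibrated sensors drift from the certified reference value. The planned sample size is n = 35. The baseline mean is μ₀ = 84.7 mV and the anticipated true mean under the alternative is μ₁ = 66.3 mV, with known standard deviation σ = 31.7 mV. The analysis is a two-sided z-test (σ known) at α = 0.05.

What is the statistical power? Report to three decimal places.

Power ≈ 0.930

Standardized effect: d = |μ₁ − μ₀| / σ = |66.3 − 84.7| / 31.7 = 0.5804
Noncentrality parameter: δ = d·√n = 0.5804 × √35 = 3.4339
Two-sided α = 0.05 → critical value z_{0.025} = 1.960.
Power = Φ(δ − 1.960) + Φ(−δ − 1.960) = Φ(1.474) + Φ(-5.394) = 0.9298 + 0.0000 = 0.9298.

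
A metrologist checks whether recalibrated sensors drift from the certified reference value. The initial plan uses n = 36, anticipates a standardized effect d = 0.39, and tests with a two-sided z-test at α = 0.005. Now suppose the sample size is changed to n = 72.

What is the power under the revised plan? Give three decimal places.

With n = 72: δ = d·√n = 0.39 × √72 = 3.3093. Critical value z_{0.0025} = 2.807.
Revised power = Φ(δ − 2.807) + Φ(−δ − 2.807) = Φ(0.502) + Φ(-6.116) = 0.6922 + 0.0000 = 0.6922.

Power ≈ 0.692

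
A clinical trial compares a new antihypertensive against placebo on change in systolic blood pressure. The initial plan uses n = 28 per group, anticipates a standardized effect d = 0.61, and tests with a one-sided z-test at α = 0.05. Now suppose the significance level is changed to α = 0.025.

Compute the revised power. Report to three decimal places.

Power ≈ 0.626

δ = d·√(n/2) = 0.61 × √(28/2) = 2.2824 (unchanged). New critical value: z_{0.025} = 1.960.
Revised power = Φ(δ − 1.960) = Φ(0.322) = 0.6264.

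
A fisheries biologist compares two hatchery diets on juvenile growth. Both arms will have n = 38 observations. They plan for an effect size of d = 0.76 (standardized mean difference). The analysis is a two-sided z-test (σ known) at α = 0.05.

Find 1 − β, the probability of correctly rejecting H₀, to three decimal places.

Noncentrality parameter: λ = d·√(n/2) = 0.76 × √(38/2) = 3.3128
Two-sided α = 0.05 → critical value z_{0.025} = 1.960.
Power = Φ(λ − 1.960) + Φ(−λ − 1.960) = Φ(1.353) + Φ(-5.273) = 0.9119 + 0.0000 = 0.9119.

Power ≈ 0.912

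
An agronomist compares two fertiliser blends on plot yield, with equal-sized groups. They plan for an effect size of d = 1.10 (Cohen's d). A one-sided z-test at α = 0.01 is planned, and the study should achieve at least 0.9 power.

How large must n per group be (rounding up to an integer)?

n = 22 per group

For power 0.9 need Φ(δ − z_{0.01}) = 0.9, so δ = z_{0.01} + z_{0.10} = 2.326 + 1.282 = 3.608.
δ = d·√(n/2) ⇒ n = 2(δ/d)² = 2 × (3.608 / 1.10)² = 21.52.
Round up to the next whole unit.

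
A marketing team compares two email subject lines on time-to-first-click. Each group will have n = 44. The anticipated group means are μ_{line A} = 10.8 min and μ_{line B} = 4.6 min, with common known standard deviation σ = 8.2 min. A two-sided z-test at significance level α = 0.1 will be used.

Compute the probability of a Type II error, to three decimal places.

Standardized effect: d = |μ_{line A} − μ_{line B}| / σ = |10.8 − 4.6| / 8.2 = 0.7561
Noncentrality parameter: δ = d·√(n/2) = 0.7561 × √(44/2) = 3.5464
Two-sided α = 0.1 → critical value z_{0.05} = 1.645.
Power = Φ(δ − 1.645) + Φ(−δ − 1.645) = Φ(1.902) + Φ(-5.191) = 0.9714 + 0.0000 = 0.9714.
Type II error: β = 1 − power = 1 − 0.9714 = 0.0286.

β ≈ 0.029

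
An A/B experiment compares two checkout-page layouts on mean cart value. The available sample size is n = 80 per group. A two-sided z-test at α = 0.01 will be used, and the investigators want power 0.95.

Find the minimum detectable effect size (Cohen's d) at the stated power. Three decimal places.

d ≈ 0.667

Need Φ(δ − 2.576) = 0.95, so δ = 2.576 + 1.645 = 4.221.
(Lower-tail contribution to power is negligible for δ > 0.)
δ = d·√(n/2) ⇒ d = δ/√(n/2) = 4.221/√(80/2) = 0.6673.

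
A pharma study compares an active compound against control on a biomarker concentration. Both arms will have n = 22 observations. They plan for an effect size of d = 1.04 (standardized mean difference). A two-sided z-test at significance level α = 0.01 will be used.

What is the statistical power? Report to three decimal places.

Noncentrality parameter: δ = d·√(n/2) = 1.04 × √(22/2) = 3.4493
Two-sided α = 0.01 → critical value z_{0.005} = 2.576.
Power = Φ(δ − 2.576) + Φ(−δ − 2.576) = Φ(0.873) + Φ(-6.025) = 0.8088 + 0.0000 = 0.8088.

Power ≈ 0.809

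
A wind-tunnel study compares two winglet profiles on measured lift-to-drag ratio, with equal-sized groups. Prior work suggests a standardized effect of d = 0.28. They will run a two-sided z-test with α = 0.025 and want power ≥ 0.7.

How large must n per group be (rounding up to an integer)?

n = 196 per group

Set Φ(δ − 2.241) = 0.7; then δ − 2.241 = Φ⁻¹(0.7) = 0.524, giving δ = 2.766.
(For δ > 0 the lower-tail rejection region contributes negligibly to power, so the one-term inversion is standard.)
δ = d·√(n/2) ⇒ n = 2(δ/d)² = 2 × (2.766 / 0.28)² = 195.14.
Round up to the next whole unit.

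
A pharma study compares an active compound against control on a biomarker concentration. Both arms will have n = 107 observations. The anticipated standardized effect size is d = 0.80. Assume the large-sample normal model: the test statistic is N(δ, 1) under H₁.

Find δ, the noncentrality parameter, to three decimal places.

The noncentrality parameter scales effect size by the design's sample-size factor: δ = d·√(n/2) = 0.80 × √(107/2) = 5.8515

δ ≈ 5.851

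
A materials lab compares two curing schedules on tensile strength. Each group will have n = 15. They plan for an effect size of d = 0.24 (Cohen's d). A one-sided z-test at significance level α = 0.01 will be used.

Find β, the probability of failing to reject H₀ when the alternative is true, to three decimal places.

β ≈ 0.952

Noncentrality parameter: λ = d·√(n/2) = 0.24 × √(15/2) = 0.6573
One-sided α = 0.01 → critical value z_{0.01} = 2.326.
Power = Φ(λ − 2.326) = Φ(-1.669) = 0.0476.
Type II error: β = 1 − power = 1 − 0.0476 = 0.9524.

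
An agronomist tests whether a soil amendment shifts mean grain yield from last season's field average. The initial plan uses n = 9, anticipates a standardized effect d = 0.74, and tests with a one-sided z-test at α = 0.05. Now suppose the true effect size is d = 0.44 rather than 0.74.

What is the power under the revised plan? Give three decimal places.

With d = 0.44: δ = d·√n = 0.44 × √9 = 1.3200. Critical value z_{0.05} = 1.645.
Revised power = Φ(δ − 1.645) = Φ(-0.325) = 0.3726.

Power ≈ 0.373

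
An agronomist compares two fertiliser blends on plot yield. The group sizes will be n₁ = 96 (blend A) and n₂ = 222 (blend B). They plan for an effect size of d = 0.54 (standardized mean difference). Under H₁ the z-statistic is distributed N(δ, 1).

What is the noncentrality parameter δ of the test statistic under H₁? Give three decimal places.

δ ≈ 4.421

The noncentrality parameter scales effect size by the design's sample-size factor: δ = d / √(1/n₁ + 1/n₂) = 0.54 / √(1/96 + 1/222) = 4.4207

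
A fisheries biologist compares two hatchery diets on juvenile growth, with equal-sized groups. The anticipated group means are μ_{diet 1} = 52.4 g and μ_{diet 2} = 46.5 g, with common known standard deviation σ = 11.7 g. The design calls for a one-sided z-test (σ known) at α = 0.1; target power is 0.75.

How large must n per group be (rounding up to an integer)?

Standardized effect: d = |μ_{diet 1} − μ_{diet 2}| / σ = |52.4 − 46.5| / 11.7 = 0.5043
For power 0.75 need Φ(δ − z_{0.1}) = 0.75, so δ = z_{0.1} + z_{0.25} = 1.282 + 0.674 = 1.956.
δ = d·√(n/2) ⇒ n = 2(δ/d)² = 2 × (1.956 / 0.5043)² = 30.09.
Rounding up, n = 31 per group.

n = 31 per group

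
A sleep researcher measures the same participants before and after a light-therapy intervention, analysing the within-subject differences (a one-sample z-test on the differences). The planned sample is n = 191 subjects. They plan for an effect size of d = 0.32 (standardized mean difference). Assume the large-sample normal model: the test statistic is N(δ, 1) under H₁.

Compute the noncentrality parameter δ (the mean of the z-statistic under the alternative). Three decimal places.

δ = d·√n = 0.32 × √191 = 4.4225

δ ≈ 4.422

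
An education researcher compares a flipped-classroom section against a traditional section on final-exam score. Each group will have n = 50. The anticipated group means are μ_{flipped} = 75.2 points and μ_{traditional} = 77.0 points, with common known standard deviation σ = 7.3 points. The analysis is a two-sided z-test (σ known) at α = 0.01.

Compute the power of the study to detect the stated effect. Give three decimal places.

Standardized effect: d = |μ_{flipped} − μ_{traditional}| / σ = |75.2 − 77.0| / 7.3 = 0.2466
Noncentrality parameter: δ = d·√(n/2) = 0.2466 × √(50/2) = 1.2329
Critical value for a two-sided test at α = 0.01: z_{α/2} = 2.576.
Power = Φ(δ − 2.576) + Φ(−δ − 2.576) = Φ(-1.343) + Φ(-3.809) = 0.0896 + 0.0001 = 0.0897.

Power ≈ 0.090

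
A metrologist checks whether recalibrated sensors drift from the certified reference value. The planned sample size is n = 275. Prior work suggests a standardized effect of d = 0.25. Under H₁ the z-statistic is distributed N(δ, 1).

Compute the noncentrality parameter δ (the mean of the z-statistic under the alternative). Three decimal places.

δ ≈ 4.146

The noncentrality parameter scales effect size by the design's sample-size factor: δ = d·√n = 0.25 × √275 = 4.1458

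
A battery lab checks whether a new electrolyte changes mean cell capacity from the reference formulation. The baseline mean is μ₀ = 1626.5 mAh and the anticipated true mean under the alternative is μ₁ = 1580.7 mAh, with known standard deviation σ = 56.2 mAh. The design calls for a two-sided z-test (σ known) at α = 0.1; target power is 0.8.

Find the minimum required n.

Standardized effect: d = |μ₁ − μ₀| / σ = |1580.7 − 1626.5| / 56.2 = 0.8149
Set Φ(δ − 1.645) = 0.8; then δ − 1.645 = Φ⁻¹(0.8) = 0.842, giving δ = 2.486.
(The Φ(−δ − z_{α/2}) term is vanishingly small for δ > 0 and is dropped in the standard sample-size formula.)
δ = d·√n ⇒ n = (δ/d)² = (2.486 / 0.8149)² = 9.31.
Round up to the next whole unit.

n = 10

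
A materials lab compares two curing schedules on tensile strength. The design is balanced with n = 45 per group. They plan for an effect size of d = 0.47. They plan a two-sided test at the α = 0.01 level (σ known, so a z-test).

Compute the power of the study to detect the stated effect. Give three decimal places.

Power ≈ 0.365

Noncentrality parameter: δ = d·√(n/2) = 0.47 × √(45/2) = 2.2294
Critical value for a two-sided test at α = 0.01: z_{α/2} = 2.576.
Power = Φ(δ − 2.576) + Φ(−δ − 2.576) = Φ(-0.346) + Φ(-4.805) = 0.3645 + 0.0000 = 0.3645.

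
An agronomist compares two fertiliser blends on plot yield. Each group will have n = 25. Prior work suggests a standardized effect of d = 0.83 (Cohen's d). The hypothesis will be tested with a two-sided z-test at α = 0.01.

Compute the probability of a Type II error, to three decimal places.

β ≈ 0.360

Noncentrality parameter: δ = d·√(n/2) = 0.83 × √(25/2) = 2.9345
Critical value for a two-sided test at α = 0.01: z_{α/2} = 2.576.
Power = Φ(δ − 2.576) + Φ(−δ − 2.576) = Φ(0.359) + Φ(-5.510) = 0.6401 + 0.0000 = 0.6401.
Type II error: β = 1 − power = 1 − 0.6401 = 0.3599.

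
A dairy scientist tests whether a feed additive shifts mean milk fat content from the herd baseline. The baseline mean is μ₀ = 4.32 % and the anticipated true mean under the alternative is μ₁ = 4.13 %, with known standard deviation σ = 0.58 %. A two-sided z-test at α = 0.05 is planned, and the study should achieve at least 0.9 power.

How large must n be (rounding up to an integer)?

n = 98

Standardized effect: d = |μ₁ − μ₀| / σ = |4.13 − 4.32| / 0.58 = 0.3276
Set Φ(δ − 1.960) = 0.9; then δ − 1.960 = Φ⁻¹(0.9) = 1.282, giving δ = 3.242.
(The Φ(−δ − z_{α/2}) term is vanishingly small for δ > 0 and is dropped in the standard sample-size formula.)
δ = d·√n ⇒ n = (δ/d)² = (3.242 / 0.3276)² = 97.91.
Rounding up, n = 98.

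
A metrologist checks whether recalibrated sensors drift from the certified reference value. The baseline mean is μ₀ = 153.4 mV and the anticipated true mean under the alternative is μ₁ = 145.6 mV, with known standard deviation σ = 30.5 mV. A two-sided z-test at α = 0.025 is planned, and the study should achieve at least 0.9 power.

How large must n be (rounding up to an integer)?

n = 190

Standardized effect: d = |μ₁ − μ₀| / σ = |145.6 − 153.4| / 30.5 = 0.2557
Set Φ(δ − 2.241) = 0.9; then δ − 2.241 = Φ⁻¹(0.9) = 1.282, giving δ = 3.523.
(Ignoring the negligible lower-tail rejection probability gives the usual closed-form inversion.)
δ = d·√n ⇒ n = (δ/d)² = (3.523 / 0.2557)² = 189.77.
Rounding up, n = 190.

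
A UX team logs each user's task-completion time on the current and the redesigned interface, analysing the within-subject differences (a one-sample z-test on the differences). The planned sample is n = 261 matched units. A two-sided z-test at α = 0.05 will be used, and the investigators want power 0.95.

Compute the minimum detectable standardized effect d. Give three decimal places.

Required noncentrality: δ = z_{0.025} + z_{0.05} = 1.960 + 1.645 = 3.605.
(Lower-tail contribution to power is negligible for δ > 0.)
δ = d·√n ⇒ d = δ/√n = 3.605/√261 = 0.2231.

d ≈ 0.223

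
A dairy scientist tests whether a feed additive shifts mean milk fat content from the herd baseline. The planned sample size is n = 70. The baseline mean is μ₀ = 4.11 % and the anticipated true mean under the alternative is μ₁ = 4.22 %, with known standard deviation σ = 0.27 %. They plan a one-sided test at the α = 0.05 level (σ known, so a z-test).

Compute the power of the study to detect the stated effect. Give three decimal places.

Power ≈ 0.961

Standardized effect: d = |μ₁ − μ₀| / σ = |4.22 − 4.11| / 0.27 = 0.4074
Noncentrality parameter: δ = d·√n = 0.4074 × √70 = 3.4086
Critical value for a one-sided test at α = 0.05: z_α = 1.645.
Power = Φ(δ − 1.645) = Φ(1.764) = 0.9611.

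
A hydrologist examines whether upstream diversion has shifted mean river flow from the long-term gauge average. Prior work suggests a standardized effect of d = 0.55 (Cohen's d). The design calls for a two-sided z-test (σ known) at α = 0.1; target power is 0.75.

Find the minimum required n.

n = 18

Set Φ(δ − 1.645) = 0.75; then δ − 1.645 = Φ⁻¹(0.75) = 0.674, giving δ = 2.319.
(For δ > 0 the lower-tail rejection region contributes negligibly to power, so the one-term inversion is standard.)
δ = d·√n ⇒ n = (δ/d)² = (2.319 / 0.55)² = 17.78.
Rounding up, n = 18.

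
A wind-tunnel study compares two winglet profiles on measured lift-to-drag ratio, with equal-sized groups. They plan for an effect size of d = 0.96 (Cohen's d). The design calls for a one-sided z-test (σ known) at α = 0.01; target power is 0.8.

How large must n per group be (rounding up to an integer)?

Set Φ(δ − 2.326) = 0.8; then δ − 2.326 = Φ⁻¹(0.8) = 0.842, giving δ = 3.168.
δ = d·√(n/2) ⇒ n = 2(δ/d)² = 2 × (3.168 / 0.96)² = 21.78.
Rounding up, n = 22 per group.

n = 22 per group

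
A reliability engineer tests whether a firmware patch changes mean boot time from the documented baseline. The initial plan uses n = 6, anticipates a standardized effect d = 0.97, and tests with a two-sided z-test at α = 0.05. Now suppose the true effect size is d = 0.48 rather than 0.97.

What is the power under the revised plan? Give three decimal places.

Power ≈ 0.217

With d = 0.48: δ = d·√n = 0.48 × √6 = 1.1758. Critical value z_{0.025} = 1.960.
Revised power = Φ(δ − 1.960) + Φ(−δ − 1.960) = Φ(-0.784) + Φ(-3.136) = 0.2165 + 0.0009 = 0.2173.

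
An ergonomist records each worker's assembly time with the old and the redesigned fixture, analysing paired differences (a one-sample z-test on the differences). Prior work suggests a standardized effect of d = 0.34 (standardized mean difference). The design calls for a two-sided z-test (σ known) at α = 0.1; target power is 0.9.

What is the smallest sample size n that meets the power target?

n = 75

For power 0.9 need Φ(δ − z_{0.05}) = 0.9, so δ = z_{0.05} + z_{0.10} = 1.645 + 1.282 = 2.926.
(Ignoring the negligible lower-tail rejection probability gives the usual closed-form inversion.)
δ = d·√n ⇒ n = (δ/d)² = (2.926 / 0.34)² = 74.08.
Round up to the next whole unit.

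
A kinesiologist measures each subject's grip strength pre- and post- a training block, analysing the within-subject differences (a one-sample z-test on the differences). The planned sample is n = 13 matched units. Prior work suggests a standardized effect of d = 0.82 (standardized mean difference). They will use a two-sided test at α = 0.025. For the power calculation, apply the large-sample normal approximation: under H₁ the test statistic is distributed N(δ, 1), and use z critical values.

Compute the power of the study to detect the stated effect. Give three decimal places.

Power ≈ 0.763

Noncentrality parameter: λ = d·√n = 0.82 × √13 = 2.9566
Critical value for a two-sided test at α = 0.025: z_{α/2} = 2.241.
Power = Φ(λ − 2.241) + Φ(−λ − 2.241) = Φ(0.715) + Φ(-5.198) = 0.7627 + 0.0000 = 0.7627.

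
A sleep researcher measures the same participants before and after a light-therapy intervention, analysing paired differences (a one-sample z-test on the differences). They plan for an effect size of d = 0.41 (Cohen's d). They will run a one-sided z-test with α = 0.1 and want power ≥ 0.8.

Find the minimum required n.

n = 27

Set Φ(δ − 1.282) = 0.8; then δ − 1.282 = Φ⁻¹(0.8) = 0.842, giving δ = 2.123.
δ = d·√n ⇒ n = (δ/d)² = (2.123 / 0.41)² = 26.82.
Round up to the next whole unit.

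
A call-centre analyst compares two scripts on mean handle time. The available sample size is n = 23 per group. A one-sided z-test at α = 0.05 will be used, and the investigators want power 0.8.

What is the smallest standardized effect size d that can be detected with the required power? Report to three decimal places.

Required noncentrality: δ = z_{0.05} + z_{0.20} = 1.645 + 0.842 = 2.486.
δ = d·√(n/2) ⇒ d = δ/√(n/2) = 2.486/√(23/2) = 0.7332.

d ≈ 0.733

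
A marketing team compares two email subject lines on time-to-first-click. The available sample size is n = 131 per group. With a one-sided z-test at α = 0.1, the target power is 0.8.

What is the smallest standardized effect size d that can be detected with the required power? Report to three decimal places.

d ≈ 0.262

Required noncentrality: δ = z_{0.1} + z_{0.20} = 1.282 + 0.842 = 2.123.
δ = d·√(n/2) ⇒ d = δ/√(n/2) = 2.123/√(131/2) = 0.2623.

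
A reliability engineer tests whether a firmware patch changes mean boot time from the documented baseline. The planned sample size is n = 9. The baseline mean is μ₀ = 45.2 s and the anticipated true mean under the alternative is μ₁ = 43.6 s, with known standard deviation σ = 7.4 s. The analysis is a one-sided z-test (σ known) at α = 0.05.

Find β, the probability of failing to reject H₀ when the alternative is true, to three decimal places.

Standardized effect: d = |μ₁ − μ₀| / σ = |43.6 − 45.2| / 7.4 = 0.2162
Noncentrality parameter: δ = d·√n = 0.2162 × √9 = 0.6486
One-sided α = 0.05 → critical value z_{0.05} = 1.645.
Power = P(Z > 1.645 − δ) = Φ(-0.996) = 0.1596.
Type II error: β = 1 − power = 1 − 0.1596 = 0.8404.

β ≈ 0.840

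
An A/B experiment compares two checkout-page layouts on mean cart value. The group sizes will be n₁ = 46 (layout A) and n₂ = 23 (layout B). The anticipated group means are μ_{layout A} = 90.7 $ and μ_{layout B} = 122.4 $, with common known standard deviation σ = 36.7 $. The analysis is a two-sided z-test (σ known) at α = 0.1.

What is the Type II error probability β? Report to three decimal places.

β ≈ 0.041

Standardized effect: d = |μ_{layout A} − μ_{layout B}| / σ = |90.7 − 122.4| / 36.7 = 0.8638
Noncentrality parameter: δ = d / √(1/n₁ + 1/n₂) = 0.8638 / √(1/46 + 1/23) = 3.3823
Two-sided α = 0.1 → critical value z_{0.05} = 1.645.
Power = Φ(δ − 1.645) + Φ(−δ − 1.645) = Φ(1.737) + Φ(-5.027) = 0.9588 + 0.0000 = 0.9588.
Type II error: β = 1 − power = 1 − 0.9588 = 0.0412.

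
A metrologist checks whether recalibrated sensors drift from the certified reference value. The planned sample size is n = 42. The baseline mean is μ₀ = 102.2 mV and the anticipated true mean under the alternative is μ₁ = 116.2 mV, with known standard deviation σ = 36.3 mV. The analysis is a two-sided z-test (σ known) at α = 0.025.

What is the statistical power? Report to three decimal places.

Power ≈ 0.602

Standardized effect: d = |μ₁ − μ₀| / σ = |116.2 − 102.2| / 36.3 = 0.3857
Noncentrality parameter: δ = d·√n = 0.3857 × √42 = 2.4995
Critical value for a two-sided test at α = 0.025: z_{α/2} = 2.241.
Power = Φ(δ − 2.241) + Φ(−δ − 2.241) = Φ(0.258) + Φ(-4.741) = 0.6018 + 0.0000 = 0.6018.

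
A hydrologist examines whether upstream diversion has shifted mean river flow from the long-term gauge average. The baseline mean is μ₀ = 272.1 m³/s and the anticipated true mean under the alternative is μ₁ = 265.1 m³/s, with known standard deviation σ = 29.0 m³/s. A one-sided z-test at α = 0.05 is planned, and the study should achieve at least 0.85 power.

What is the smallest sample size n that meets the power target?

Standardized effect: d = |μ₁ − μ₀| / σ = |265.1 − 272.1| / 29.0 = 0.2414
For power 0.85 need Φ(δ − z_{0.05}) = 0.85, so δ = z_{0.05} + z_{0.15} = 1.645 + 1.036 = 2.681.
δ = d·√n ⇒ n = (δ/d)² = (2.681 / 0.2414)² = 123.39.
Round up to the next whole unit.

n = 124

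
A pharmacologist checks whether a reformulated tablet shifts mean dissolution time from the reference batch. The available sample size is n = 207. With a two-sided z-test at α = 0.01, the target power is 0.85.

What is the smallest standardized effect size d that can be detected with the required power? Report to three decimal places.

d ≈ 0.251

Need Φ(δ − 2.576) = 0.85, so δ = 2.576 + 1.036 = 3.612.
(The second rejection-region term Φ(−δ − z_{α/2}) is negligible and dropped.)
δ = d·√n ⇒ d = δ/√n = 3.612/√207 = 0.2511.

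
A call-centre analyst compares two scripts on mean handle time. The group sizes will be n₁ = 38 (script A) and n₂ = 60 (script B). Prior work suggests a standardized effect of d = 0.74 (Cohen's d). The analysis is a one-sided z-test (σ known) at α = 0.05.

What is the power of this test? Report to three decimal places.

Power ≈ 0.973

Noncentrality parameter: δ = d / √(1/n₁ + 1/n₂) = 0.74 / √(1/38 + 1/60) = 3.5693
One-sided α = 0.05 → critical value z_{0.05} = 1.645.
Power = P(Z > 1.645 − δ) = Φ(1.924) = 0.9729.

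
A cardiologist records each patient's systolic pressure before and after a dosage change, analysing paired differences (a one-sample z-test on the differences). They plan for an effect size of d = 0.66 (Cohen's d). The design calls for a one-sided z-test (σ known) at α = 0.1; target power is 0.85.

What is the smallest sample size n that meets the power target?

n = 13

Set Φ(δ − 1.282) = 0.85; then δ − 1.282 = Φ⁻¹(0.85) = 1.036, giving δ = 2.318.
δ = d·√n ⇒ n = (δ/d)² = (2.318 / 0.66)² = 12.33.
Rounding up, n = 13.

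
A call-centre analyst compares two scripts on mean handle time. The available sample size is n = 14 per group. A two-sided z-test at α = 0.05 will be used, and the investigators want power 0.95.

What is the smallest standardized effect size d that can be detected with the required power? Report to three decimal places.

d ≈ 1.362

Need Φ(δ − 1.960) = 0.95, so δ = 1.960 + 1.645 = 3.605.
(Lower-tail contribution to power is negligible for δ > 0.)
δ = d·√(n/2) ⇒ d = δ/√(n/2) = 3.605/√(14/2) = 1.3625.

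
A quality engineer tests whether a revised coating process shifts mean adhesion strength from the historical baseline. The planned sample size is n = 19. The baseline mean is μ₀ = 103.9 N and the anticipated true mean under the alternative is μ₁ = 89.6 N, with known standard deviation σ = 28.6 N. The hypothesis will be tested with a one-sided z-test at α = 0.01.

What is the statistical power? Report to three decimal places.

Power ≈ 0.442

Standardized effect: d = |μ₁ − μ₀| / σ = |89.6 − 103.9| / 28.6 = 0.5000
Noncentrality parameter: δ = d·√n = 0.5000 × √19 = 2.1794
Critical value for a one-sided test at α = 0.01: z_α = 2.326.
Power = Φ(δ − 2.326) = Φ(-0.147) = 0.4416.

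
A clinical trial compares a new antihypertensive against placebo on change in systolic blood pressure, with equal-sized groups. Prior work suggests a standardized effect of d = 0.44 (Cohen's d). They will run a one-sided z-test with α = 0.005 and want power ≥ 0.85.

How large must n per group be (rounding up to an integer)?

For power 0.85 need Φ(δ − z_{0.005}) = 0.85, so δ = z_{0.005} + z_{0.15} = 2.576 + 1.036 = 3.612.
δ = d·√(n/2) ⇒ n = 2(δ/d)² = 2 × (3.612 / 0.44)² = 134.80.
Round up to the next whole unit.

n = 135 per group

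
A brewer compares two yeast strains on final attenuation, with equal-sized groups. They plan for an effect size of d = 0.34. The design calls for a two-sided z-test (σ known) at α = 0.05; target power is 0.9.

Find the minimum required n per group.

n = 182 per group

For power 0.9 need Φ(δ − z_{0.025}) = 0.9, so δ = z_{0.025} + z_{0.10} = 1.960 + 1.282 = 3.242.
(Ignoring the negligible lower-tail rejection probability gives the usual closed-form inversion.)
δ = d·√(n/2) ⇒ n = 2(δ/d)² = 2 × (3.242 / 0.34)² = 181.79.
Rounding up, n = 182 per group.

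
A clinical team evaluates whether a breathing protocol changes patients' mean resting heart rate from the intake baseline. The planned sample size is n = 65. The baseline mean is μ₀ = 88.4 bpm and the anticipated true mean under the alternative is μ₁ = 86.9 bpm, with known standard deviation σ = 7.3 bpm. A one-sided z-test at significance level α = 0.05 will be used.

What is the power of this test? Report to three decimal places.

Power ≈ 0.505

Standardized effect: d = |μ₁ − μ₀| / σ = |86.9 − 88.4| / 7.3 = 0.2055
Noncentrality parameter: δ = d·√n = 0.2055 × √65 = 1.6566
Critical value for a one-sided test at α = 0.05: z_α = 1.645.
Power = Φ(δ − 1.645) = Φ(0.012) = 0.5047.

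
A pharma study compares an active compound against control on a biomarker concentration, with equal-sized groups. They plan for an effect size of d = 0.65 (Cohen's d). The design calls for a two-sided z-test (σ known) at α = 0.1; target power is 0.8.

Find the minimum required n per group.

For power 0.8 need Φ(δ − z_{0.05}) = 0.8, so δ = z_{0.05} + z_{0.20} = 1.645 + 0.842 = 2.486.
(Ignoring the negligible lower-tail rejection probability gives the usual closed-form inversion.)
δ = d·√(n/2) ⇒ n = 2(δ/d)² = 2 × (2.486 / 0.65)² = 29.27.
Rounding up, n = 30 per group.

n = 30 per group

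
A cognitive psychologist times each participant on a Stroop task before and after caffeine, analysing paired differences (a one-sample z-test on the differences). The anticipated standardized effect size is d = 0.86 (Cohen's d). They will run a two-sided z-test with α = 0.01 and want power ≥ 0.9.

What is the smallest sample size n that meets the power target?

n = 21

For power 0.9 need Φ(δ − z_{0.005}) = 0.9, so δ = z_{0.005} + z_{0.10} = 2.576 + 1.282 = 3.857.
(Ignoring the negligible lower-tail rejection probability gives the usual closed-form inversion.)
δ = d·√n ⇒ n = (δ/d)² = (3.857 / 0.86)² = 20.12.
Rounding up, n = 21.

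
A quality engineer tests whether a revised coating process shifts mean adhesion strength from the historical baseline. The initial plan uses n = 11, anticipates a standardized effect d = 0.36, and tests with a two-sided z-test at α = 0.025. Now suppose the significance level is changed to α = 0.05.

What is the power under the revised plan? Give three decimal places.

δ = d·√n = 0.36 × √11 = 1.1940 (unchanged). New critical value: z_{0.025} = 1.960.
Revised power = Φ(δ − 1.960) + Φ(−δ − 1.960) = Φ(-0.766) + Φ(-3.154) = 0.2218 + 0.0008 = 0.2226.

Power ≈ 0.223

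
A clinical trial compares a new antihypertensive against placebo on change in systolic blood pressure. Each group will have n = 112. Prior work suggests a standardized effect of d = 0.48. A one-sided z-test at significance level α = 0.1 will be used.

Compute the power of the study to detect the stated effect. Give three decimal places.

Power ≈ 0.990

Noncentrality parameter: δ = d·√(n/2) = 0.48 × √(112/2) = 3.5920
One-sided α = 0.1 → critical value z_{0.1} = 1.282.
Power = Φ(δ − 1.282) = Φ(2.310) = 0.9896.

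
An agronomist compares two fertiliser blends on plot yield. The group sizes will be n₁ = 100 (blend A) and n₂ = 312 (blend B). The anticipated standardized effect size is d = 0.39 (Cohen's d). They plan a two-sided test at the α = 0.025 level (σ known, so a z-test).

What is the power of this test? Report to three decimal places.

Power ≈ 0.875

Noncentrality parameter: δ = d / √(1/n₁ + 1/n₂) = 0.39 / √(1/100 + 1/312) = 3.3939
Two-sided α = 0.025 → critical value z_{0.0125} = 2.241.
Power = Φ(δ − 2.241) + Φ(−δ − 2.241) = Φ(1.152) + Φ(-5.635) = 0.8754 + 0.0000 = 0.8754.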